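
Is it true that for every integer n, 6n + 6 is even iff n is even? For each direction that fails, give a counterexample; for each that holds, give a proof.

Not equivalent: only (⇐) holds.

(⟹) This fails: take n = 1. Then 6n + 6 = 12, which is even, yet n = 1 is odd, not even.

(⟸) Suppose n is even. Since 6 is even, 6n is even for every n, so 6n + 6 has the same parity as 6, which is even. Hence 6n + 6 is even.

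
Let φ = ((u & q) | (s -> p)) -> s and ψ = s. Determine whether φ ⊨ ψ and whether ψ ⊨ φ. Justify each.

[⇐] Assume the antecedent. If s is true, ((u & q) | (s -> p)) -> s reduces to true regardless of the other variables. If s is false, the antecedent cannot hold. Either way ((u & q) | (s -> p)) -> s holds.

[⇒] Assume the antecedent. If s is true, s reduces to true regardless of the other variables. If s is false, the antecedent cannot hold. Either way s holds.

Both directions hold.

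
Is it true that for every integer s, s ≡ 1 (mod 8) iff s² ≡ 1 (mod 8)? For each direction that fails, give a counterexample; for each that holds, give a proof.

The forward direction holds; the converse fails.

Forward direction. Suppose s ≡ 1 (mod 8). Write s = 8j + 1. Then (8j + 1)² = 64j² + 16j + 1 = 8(8j² + 2j) + 1, so s² ≡ 1 (mod 8).

Converse. This fails: take s = 3. Then 3² = 9 ≡ 1 (mod 8), yet 3 ≡ 3 (mod 8), not 1.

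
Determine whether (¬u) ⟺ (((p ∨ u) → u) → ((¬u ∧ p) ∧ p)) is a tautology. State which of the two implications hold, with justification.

(⟹) This fails. Under u = F, p = F, the left side is true but the right side is false.

(⟸) Assume the antecedent. If u is true, the antecedent cannot hold. If u is false, ¬u reduces to true regardless of the other variables. Either way ¬u holds.

Not equivalent: only (⇐) holds.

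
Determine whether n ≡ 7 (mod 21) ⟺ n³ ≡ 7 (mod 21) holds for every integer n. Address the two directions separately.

Both implications hold.

(⇐) Suppose n³ ≡ 7 (mod 21). The only residue r in {0, …, 20} with r³ ≡ 7 (mod 21) is r = 7, so n ≡ 7 (mod 21).

(⇒) Suppose n ≡ 7 (mod 21). Write n = 21j + 7. Then (21j + 7)³ = 9261j³ + 9261j² + 3087j + 343 = 21(441j³ + 441j² + 147j + 16) + 7, so n³ ≡ 7 (mod 21).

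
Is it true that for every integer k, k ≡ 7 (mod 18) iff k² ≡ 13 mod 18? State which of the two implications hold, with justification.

The forward direction holds; the converse fails.

(⟹) Suppose k ≡ 7 (mod 18). Write k = 18j + 7. Then (18j + 7)² = 324j² + 252j + 49 = 18(18j² + 14j + 2) + 13, so k² ≡ 13 (mod 18).

(⟸) This fails: take k = 11. Then 11² = 121 ≡ 13 (mod 18), yet 11 ≡ 11 (mod 18), not 7.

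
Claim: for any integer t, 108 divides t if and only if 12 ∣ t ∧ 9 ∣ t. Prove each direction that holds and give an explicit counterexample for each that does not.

(⇒) If 108 ∣ t, write t = 108q. Since 108 = 9·12, t = 12·(9q), so 12 ∣ t; and since 108 = 12·9, t = 9·(12q), so 9 ∣ t.

(⇐) This fails: take t = 36. Both 12 ∣ 36 and 9 ∣ 36, yet 36 is not a multiple of 108 (since 36 = 0·108 + 36), so 108 ∤ 36.

The forward direction holds; the converse fails.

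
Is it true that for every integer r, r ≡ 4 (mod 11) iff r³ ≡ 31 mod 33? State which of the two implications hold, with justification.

Forward direction. This fails: take r = 15. Then 15 ≡ 4 (mod 11), but 15³ = 3375 ≡ 9 (mod 33), not 31.

Converse. The residues r modulo 33 with r³ ≡ 31 (mod 33) are exactly {4}, and each is ≡ 4 (mod 11).

Only the converse holds.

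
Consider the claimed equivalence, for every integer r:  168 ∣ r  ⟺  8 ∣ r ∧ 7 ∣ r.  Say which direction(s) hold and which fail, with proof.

(→) If 168 ∣ r, write r = 168q. Since 168 = 21·8, r = 8·(21q), so 8 ∣ r; and since 168 = 24·7, r = 7·(24q), so 7 ∣ r.

(←) This fails: take r = 56. Both 8 ∣ 56 and 7 ∣ 56, yet 56 is not a multiple of 168 (since 56 = 0·168 + 56), so 168 ∤ 56.

(⇒) holds; (⇐) fails.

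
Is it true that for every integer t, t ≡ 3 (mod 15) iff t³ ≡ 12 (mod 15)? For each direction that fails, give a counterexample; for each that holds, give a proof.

(→) Suppose t ≡ 3 (mod 15). Write t = 15j + 3. Then (15j + 3)³ = 3375j³ + 2025j² + 405j + 27 = 15(225j³ + 135j² + 27j + 1) + 12, so t³ ≡ 12 (mod 15).

(←) Conversely, suppose t³ ≡ 12 (mod 15). The only residue r in {0, …, 14} with r³ ≡ 12 (mod 15) is r = 3, so t ≡ 3 (mod 15).

Both implications hold.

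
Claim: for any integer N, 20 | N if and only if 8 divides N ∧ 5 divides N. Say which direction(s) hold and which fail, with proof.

Forward direction. This fails: take N = 20. Certainly 20 ∣ 20, but 8 ∤ 20.

Converse. Suppose 8 ∣ N and 5 ∣ N. Any common multiple of 8 and 5 is a multiple of their lcm; here gcd(8, 5) = 1, so lcm(8, 5) = 8·5 = 40, so 40 ∣ N. Since 20 ∣ 40, it follows that 20 ∣ N.

The forward direction fails; the converse holds.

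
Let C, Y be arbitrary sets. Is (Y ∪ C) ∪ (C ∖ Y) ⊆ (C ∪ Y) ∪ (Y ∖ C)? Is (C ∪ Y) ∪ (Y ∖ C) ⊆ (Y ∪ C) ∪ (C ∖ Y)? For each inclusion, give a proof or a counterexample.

(⟹) Let x ∈ (Y ∪ C) ∪ (C ∖ Y). Then either x ∈ C and x ∉ Y; or x ∈ Y and x ∉ C; or x ∈ C ∩ Y. In each case x ∈ (C ∪ Y) ∪ (Y ∖ C), so (Y ∪ C) ∪ (C ∖ Y) ⊆ (C ∪ Y) ∪ (Y ∖ C).

(⟸) Let x ∈ (C ∪ Y) ∪ (Y ∖ C). Then either x ∈ C and x ∉ Y; or x ∈ Y and x ∉ C; or x ∈ C ∩ Y. In each case x ∈ (Y ∪ C) ∪ (C ∖ Y), so (C ∪ Y) ∪ (Y ∖ C) ⊆ (Y ∪ C) ∪ (C ∖ Y).

The two sets are equal.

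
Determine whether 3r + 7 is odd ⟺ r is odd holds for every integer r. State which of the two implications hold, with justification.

Neither direction holds.

(⇒) This fails: r = 2 gives 3r + 7 = 13, which is odd, but 2 is even, not odd.

(⇐) This also fails: r = 7 is odd, but 3r + 7 = 28 is even, not odd.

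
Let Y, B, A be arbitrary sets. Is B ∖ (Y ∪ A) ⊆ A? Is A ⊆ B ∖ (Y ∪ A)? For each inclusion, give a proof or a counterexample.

(⊆) This inclusion fails. Take Y = ∅, B = {1}, A = ∅; then 1 ∈ B ∖ (Y ∪ A) but 1 ∉ A.

(⊇) This inclusion fails. Take Y = ∅, B = ∅, A = {1}; then 1 ∈ A but 1 ∉ B ∖ (Y ∪ A).

(⊆) fails and (⊇) fails.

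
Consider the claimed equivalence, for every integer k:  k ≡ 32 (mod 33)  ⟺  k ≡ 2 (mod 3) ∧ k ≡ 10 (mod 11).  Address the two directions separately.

Converse. If k ≡ 2 (mod 3) and k ≡ 10 (mod 11), then by the Chinese remainder theorem k ≡ 32 (mod 33). This is exactly k ≡ 32 (mod 33).

Forward direction. Suppose k ≡ 32 (mod 33); write k = 33j + 32. Since 3 ∣ 33, reducing mod 3 gives k ≡ 32 ≡ 2 (mod 3); since 11 ∣ 33, reducing mod 11 gives k ≡ 32 ≡ 10 (mod 11).

Both directions hold.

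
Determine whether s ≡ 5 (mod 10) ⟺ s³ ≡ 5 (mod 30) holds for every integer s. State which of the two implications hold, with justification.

Not equivalent: only (⇐) holds.

[⇒] This fails: take s = 15. Then 15 ≡ 5 (mod 10), but 15³ = 3375 ≡ 15 (mod 30), not 5.

[⇐] Conversely, the residues r modulo 30 with r³ ≡ 5 (mod 30) are exactly {5}, and each is ≡ 5 (mod 10).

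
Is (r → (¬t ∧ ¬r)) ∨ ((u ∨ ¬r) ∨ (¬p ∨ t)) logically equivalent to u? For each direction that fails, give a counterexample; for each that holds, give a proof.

Not equivalent: only (⇐) holds.

(→) This fails. Under u = F, t = F, p = F, r = F, the left side is true but the right side is false.

(←) Assume the antecedent. If u is true, the consequent reduces to true regardless of the other variables. If u is false, the antecedent cannot hold. Either way the consequent holds.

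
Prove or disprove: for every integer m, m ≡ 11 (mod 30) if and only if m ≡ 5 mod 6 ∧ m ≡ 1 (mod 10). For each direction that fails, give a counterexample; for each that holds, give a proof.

(⇒) Suppose m ≡ 11 (mod 30); write m = 30j + 11. Since 6 ∣ 30, reducing mod 6 gives m ≡ 11 ≡ 5 (mod 6); since 10 ∣ 30, reducing mod 10 gives m ≡ 11 ≡ 1 (mod 10).

(⇐) Conversely, if m ≡ 5 (mod 6) and m ≡ 1 (mod 10), then by the Chinese remainder theorem m ≡ 11 (mod 30). This is exactly m ≡ 11 (mod 30).

The biconditional holds.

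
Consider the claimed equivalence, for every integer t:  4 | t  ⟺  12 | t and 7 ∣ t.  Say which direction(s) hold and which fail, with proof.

Not equivalent: only (⇐) holds.

(⇒) This fails: take t = 4. Certainly 4 ∣ 4, but 12 ∤ 4.

(⇐) Suppose 12 ∣ t and 7 ∣ t. Any common multiple of 12 and 7 is a multiple of their lcm; here gcd(12, 7) = 1, so lcm(12, 7) = 12·7 = 84, so 84 ∣ t. Since 4 ∣ 84, it follows that 4 ∣ t.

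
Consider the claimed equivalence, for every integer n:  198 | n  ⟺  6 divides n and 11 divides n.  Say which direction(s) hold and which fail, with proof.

(→) If 198 ∣ n, write n = 198q. Since 198 = 33·6, n = 6·(33q), so 6 ∣ n; and since 198 = 18·11, n = 11·(18q), so 11 ∣ n.

(←) This fails: take n = 66. Both 6 ∣ 66 and 11 ∣ 66, yet 66 is not a multiple of 198 (since 66 = 0·198 + 66), so 198 ∤ 66.

The forward direction holds; the converse fails.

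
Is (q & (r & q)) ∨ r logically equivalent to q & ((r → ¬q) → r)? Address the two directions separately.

Only the reverse direction holds.

[⇒] This fails. Under r = T, q = F, the left side is true but the right side is false.

[⇐] Assume the antecedent. If r is true, (q & (r & q)) ∨ r reduces to true regardless of the other variables. If r is false, the antecedent cannot hold. Either way (q & (r & q)) ∨ r holds.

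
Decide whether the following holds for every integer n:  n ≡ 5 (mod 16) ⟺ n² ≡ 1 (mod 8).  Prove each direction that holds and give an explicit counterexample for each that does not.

Only the forward implication holds.

(→) Suppose n ≡ 5 (mod 16). Then n² ≡ 5² = 25 (mod 16), and since 8 ∣ 16, also n² ≡ 1 (mod 8).

(←) This fails: take n = 1. Then 1² = 1 ≡ 1 (mod 8), yet 1 ≡ 1 (mod 16), not 5.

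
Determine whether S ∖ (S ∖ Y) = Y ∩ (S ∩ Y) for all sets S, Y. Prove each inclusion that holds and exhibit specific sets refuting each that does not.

Forward inclusion. Let x ∈ S ∖ (S ∖ Y). Then x ∈ S ∩ Y, from which x ∈ Y ∩ (S ∩ Y).

Reverse inclusion. Let x ∈ Y ∩ (S ∩ Y). Then x ∈ S ∩ Y, from which x ∈ S ∖ (S ∖ Y).

Both inclusions hold.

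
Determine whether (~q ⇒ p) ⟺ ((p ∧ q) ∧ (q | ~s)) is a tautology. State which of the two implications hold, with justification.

[⇐] Assume the antecedent. If s is true, the antecedent forces (s = T, p = T, q = T), and ~q ⇒ p holds there. If s is false, the antecedent forces (s = F, p = T, q = T), and ~q ⇒ p holds there. Either way ~q ⇒ p holds.

[⇒] This fails. Under s = F, p = T, q = F, the left side is true but the right side is false.

Only the converse holds.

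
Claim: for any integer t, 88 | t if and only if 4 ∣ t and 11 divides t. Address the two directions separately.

(⟹) If 88 ∣ t, write t = 88q. Since 88 = 22·4, t = 4·(22q), so 4 ∣ t; and since 88 = 8·11, t = 11·(8q), so 11 ∣ t.

(⟸) This fails: take t = 44. Both 4 ∣ 44 and 11 ∣ 44, yet 44 is not a multiple of 88 (since 44 = 0·88 + 44), so 88 ∤ 44.

Only the forward direction holds.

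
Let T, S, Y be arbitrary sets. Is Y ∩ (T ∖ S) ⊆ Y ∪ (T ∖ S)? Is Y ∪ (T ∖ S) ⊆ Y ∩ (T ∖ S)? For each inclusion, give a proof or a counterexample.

(⊇) This inclusion fails. Take T = {1}, S = ∅, Y = ∅; then 1 ∈ Y ∪ (T ∖ S) but 1 ∉ Y ∩ (T ∖ S).

(⊆) Let x ∈ Y ∩ (T ∖ S). Then x ∈ T ∩ Y and x ∉ S, from which x ∈ Y ∪ (T ∖ S).

The sets are not equal: only the forward inclusion holds.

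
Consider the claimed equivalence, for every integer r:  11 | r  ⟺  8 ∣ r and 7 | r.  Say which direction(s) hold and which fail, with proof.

(⟹) This fails: take r = 11. Certainly 11 ∣ 11, but 8 ∤ 11.

(⟸) This fails: take r = 56. Both 8 ∣ 56 and 7 ∣ 56, yet 56 is not a multiple of 11 (since 56 = 5·11 + 1), so 11 ∤ 56.

Neither implication holds.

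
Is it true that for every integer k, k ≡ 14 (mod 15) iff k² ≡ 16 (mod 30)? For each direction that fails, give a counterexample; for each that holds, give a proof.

Neither implication holds.

[⇒] This fails: take k = 29. Then 29 ≡ 14 (mod 15), but 29² = 841 ≡ 1 (mod 30), not 16.

[⇐] This fails: take k = 4. Then 4² = 16 ≡ 16 (mod 30), yet 4 ≡ 4 (mod 15), not 14.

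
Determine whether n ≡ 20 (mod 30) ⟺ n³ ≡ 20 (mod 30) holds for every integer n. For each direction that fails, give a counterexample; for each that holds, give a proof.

Equivalent; both directions hold.

(→) Suppose n ≡ 20 (mod 30). Write n = 30j + 20. Then (30j + 20)³ = 27000j³ + 54000j² + 36000j + 8000 = 30(900j³ + 1800j² + 1200j + 266) + 20, so n³ ≡ 20 (mod 30).

(←) Conversely, suppose n³ ≡ 20 (mod 30). The only residue r in {0, …, 29} with r³ ≡ 20 (mod 30) is r = 20, so n ≡ 20 (mod 30).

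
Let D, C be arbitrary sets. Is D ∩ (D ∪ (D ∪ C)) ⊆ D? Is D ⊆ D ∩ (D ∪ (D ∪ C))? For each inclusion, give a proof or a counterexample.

Forward inclusion. Let x ∈ D ∩ (D ∪ (D ∪ C)). Then either x ∈ D and x ∉ C; or x ∈ D ∩ C. In each case x ∈ D, so D ∩ (D ∪ (D ∪ C)) ⊆ D.

Reverse inclusion. Let x ∈ D. Then either x ∈ D and x ∉ C; or x ∈ D ∩ C. In each case x ∈ D ∩ (D ∪ (D ∪ C)), so D ⊆ D ∩ (D ∪ (D ∪ C)).

The two sets are equal.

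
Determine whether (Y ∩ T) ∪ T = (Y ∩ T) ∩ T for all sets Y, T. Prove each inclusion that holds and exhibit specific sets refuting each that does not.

The sets are not equal: only the reverse inclusion holds.

(⊇) Let x ∈ (Y ∩ T) ∩ T. Then x ∈ Y ∩ T, from which x ∈ (Y ∩ T) ∪ T.

(⊆) This inclusion fails. Take Y = ∅, T = {1}; then 1 ∈ (Y ∩ T) ∪ T but 1 ∉ (Y ∩ T) ∩ T.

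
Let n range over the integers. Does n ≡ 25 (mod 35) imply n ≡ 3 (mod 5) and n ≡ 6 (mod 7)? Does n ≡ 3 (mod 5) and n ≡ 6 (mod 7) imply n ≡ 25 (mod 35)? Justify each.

Neither implication holds.

[⇒] This fails: n = 25 gives 25 ≡ 25 (mod 35) but 25 ≡ 0 (mod 5), so the conjunction on the right does not hold.

[⇐] This fails: n = 13 satisfies both congruences on the right (13 ≡ 3 mod 5 and 13 ≡ 6 mod 7) yet 13 ≡ 13 (mod 35), not 25.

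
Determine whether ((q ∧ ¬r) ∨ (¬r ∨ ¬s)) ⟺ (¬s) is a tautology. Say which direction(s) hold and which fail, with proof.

Only the reverse direction holds.

(⇒) This fails. Under s = T, r = F, q = F, the left side is true but the right side is false.

(⇐) Assume the antecedent. If s is true, the antecedent cannot hold. If s is false, (q ∧ ¬r) ∨ (¬r ∨ ¬s) reduces to true regardless of the other variables. Either way (q ∧ ¬r) ∨ (¬r ∨ ¬s) holds.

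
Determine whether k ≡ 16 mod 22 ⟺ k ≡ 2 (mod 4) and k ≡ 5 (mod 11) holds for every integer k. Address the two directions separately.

(⇒) This fails: k = 16 gives 16 ≡ 16 (mod 22) but 16 ≡ 0 (mod 4), so the conjunction on the right does not hold.

(⇐) Conversely, if k ≡ 2 (mod 4) and k ≡ 5 (mod 11), then by the Chinese remainder theorem k ≡ 38 (mod 44). Since 38 ≡ 16 (mod 22) and 22 ∣ 44, we get k ≡ 16 (mod 22).

(⇒) fails; (⇐) holds.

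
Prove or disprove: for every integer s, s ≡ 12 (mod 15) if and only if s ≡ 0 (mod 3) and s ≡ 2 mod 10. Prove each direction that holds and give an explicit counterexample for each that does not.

Only the converse holds.

(→) This fails: s = 27 gives 27 ≡ 12 (mod 15) but 27 ≡ 7 (mod 10), so the conjunction on the right does not hold.

(←) Conversely, if s ≡ 0 (mod 3) and s ≡ 2 (mod 10), then by the Chinese remainder theorem s ≡ 12 (mod 30). Since 12 ≡ 12 (mod 15) and 15 ∣ 30, we get s ≡ 12 (mod 15).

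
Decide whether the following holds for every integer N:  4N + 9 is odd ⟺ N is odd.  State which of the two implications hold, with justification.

The forward direction fails; the converse holds.

(→) This fails: take N = 4. Then 4N + 9 = 25, which is odd, yet N = 4 is even, not odd.

(←) Suppose N is odd. Since 4 is even, 4N is even for every N, so 4N + 9 has the same parity as 9, which is odd. Hence 4N + 9 is odd.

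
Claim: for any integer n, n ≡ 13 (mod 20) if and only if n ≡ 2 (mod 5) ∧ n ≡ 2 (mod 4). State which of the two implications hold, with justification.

(⇒) fails and (⇐) fails.

(→) This fails: n = 13 gives 13 ≡ 13 (mod 20) but 13 ≡ 3 (mod 5), so the conjunction on the right does not hold.

(←) This fails: n = 2 satisfies both congruences on the right (2 ≡ 2 mod 5 and 2 ≡ 2 mod 4) yet 2 ≡ 2 (mod 20), not 13.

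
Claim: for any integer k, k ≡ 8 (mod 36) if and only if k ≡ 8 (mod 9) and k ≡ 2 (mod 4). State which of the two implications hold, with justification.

[⇒] This fails: k = 8 gives 8 ≡ 8 (mod 36) but 8 ≡ 0 (mod 4), so the conjunction on the right does not hold.

[⇐] This fails: k = 26 satisfies both congruences on the right (26 ≡ 8 mod 9 and 26 ≡ 2 mod 4) yet 26 ≡ 26 (mod 36), not 8.

Neither implication holds.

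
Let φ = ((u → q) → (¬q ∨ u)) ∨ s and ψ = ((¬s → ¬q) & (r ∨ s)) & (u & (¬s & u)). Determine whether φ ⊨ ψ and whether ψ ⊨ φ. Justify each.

(→) This fails. Under r = F, s = F, q = F, u = F, the left side is true but the right side is false.

(←) Assume the antecedent. If r is true, the antecedent forces (r = T, s = F, q = F, u = T), and ((u → q) → (¬q ∨ u)) ∨ s holds there. If r is false, the antecedent cannot hold. Either way ((u → q) → (¬q ∨ u)) ∨ s holds.

(⇒) fails; (⇐) holds.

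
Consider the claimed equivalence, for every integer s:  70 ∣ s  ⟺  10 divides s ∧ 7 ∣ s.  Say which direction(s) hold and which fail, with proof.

(⇐) Suppose 10 ∣ s and 7 ∣ s. Any common multiple of 10 and 7 is a multiple of their lcm; here gcd(10, 7) = 1, so lcm(10, 7) = 10·7 = 70, so 70 ∣ s.

(⇒) If 70 ∣ s, write s = 70q. Since 70 = 7·10, s = 10·(7q), so 10 ∣ s; and since 70 = 10·7, s = 7·(10q), so 7 ∣ s.

The biconditional holds.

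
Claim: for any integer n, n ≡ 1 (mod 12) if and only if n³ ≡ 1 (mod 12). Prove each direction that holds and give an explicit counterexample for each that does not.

Both directions hold.

(←) Suppose n³ ≡ 1 (mod 12). The only residue r in {0, …, 11} with r³ ≡ 1 (mod 12) is r = 1, so n ≡ 1 (mod 12).

(→) Suppose n ≡ 1 (mod 12). Write n = 12j + 1. Then (12j + 1)³ = 1728j³ + 432j² + 36j + 1 = 12(144j³ + 36j² + 3j) + 1, so n³ ≡ 1 (mod 12).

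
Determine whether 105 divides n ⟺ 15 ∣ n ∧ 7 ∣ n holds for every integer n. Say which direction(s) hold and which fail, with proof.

Both implications hold.

Forward direction. If 105 ∣ n, write n = 105q. Since 105 = 7·15, n = 15·(7q), so 15 ∣ n; and since 105 = 15·7, n = 7·(15q), so 7 ∣ n.

Converse. Suppose 15 ∣ n and 7 ∣ n. Any common multiple of 15 and 7 is a multiple of their lcm; here gcd(15, 7) = 1, so lcm(15, 7) = 15·7 = 105, so 105 ∣ n.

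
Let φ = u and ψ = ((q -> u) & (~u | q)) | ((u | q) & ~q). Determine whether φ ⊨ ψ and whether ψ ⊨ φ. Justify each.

Only the forward implication holds.

Forward direction. Assume the antecedent. If u is true, the consequent reduces to true regardless of the other variables. If u is false, the antecedent cannot hold. Either way the consequent holds.

Converse. This fails. Under u = F, q = F, the left side is false but the right side is true.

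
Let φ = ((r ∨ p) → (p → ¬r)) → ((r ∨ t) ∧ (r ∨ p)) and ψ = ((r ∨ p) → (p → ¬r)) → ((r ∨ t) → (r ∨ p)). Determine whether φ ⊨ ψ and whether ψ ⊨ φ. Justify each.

Forward direction. Assume the antecedent. If r is true, the consequent reduces to true regardless of the other variables. If r is false, the antecedent forces (r = F, t = T, p = T), and the consequent holds there. Either way the consequent holds.

Converse. This fails. Under r = F, t = F, p = F, the left side is false but the right side is true.

(⇒) holds; (⇐) fails.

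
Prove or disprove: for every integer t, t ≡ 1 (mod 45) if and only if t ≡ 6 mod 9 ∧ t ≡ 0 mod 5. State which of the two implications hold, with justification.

Both directions fail.

(⇒) This fails: t = 1 gives 1 ≡ 1 (mod 45) but 1 ≡ 1 (mod 9), so the conjunction on the right does not hold.

(⇐) This fails: t = 15 satisfies both congruences on the right (15 ≡ 6 mod 9 and 15 ≡ 0 mod 5) yet 15 ≡ 15 (mod 45), not 1.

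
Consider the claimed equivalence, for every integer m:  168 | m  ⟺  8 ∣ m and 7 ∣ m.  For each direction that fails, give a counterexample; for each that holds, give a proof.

The forward direction holds; the converse fails.

(⟹) If 168 ∣ m, write m = 168q. Since 168 = 21·8, m = 8·(21q), so 8 ∣ m; and since 168 = 24·7, m = 7·(24q), so 7 ∣ m.

(⟸) This fails: take m = 56. Both 8 ∣ 56 and 7 ∣ 56, yet 56 is not a multiple of 168 (since 56 = 0·168 + 56), so 168 ∤ 56.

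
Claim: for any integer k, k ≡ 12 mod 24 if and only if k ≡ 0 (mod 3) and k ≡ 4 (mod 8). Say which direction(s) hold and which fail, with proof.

(→) Suppose k ≡ 12 (mod 24); write k = 24j + 12. Since 3 ∣ 24, reducing mod 3 gives k ≡ 12 ≡ 0 (mod 3); since 8 ∣ 24, reducing mod 8 gives k ≡ 12 ≡ 4 (mod 8).

(←) Conversely, if k ≡ 0 (mod 3) and k ≡ 4 (mod 8), then by the Chinese remainder theorem k ≡ 12 (mod 24). This is exactly k ≡ 12 (mod 24).

Both implications hold.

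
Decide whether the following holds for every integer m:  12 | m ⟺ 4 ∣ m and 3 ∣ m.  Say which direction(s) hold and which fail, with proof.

Both implications hold.

(⇒) If 12 ∣ m, write m = 12q. Since 12 = 3·4, m = 4·(3q), so 4 ∣ m; and since 12 = 4·3, m = 3·(4q), so 3 ∣ m.

(⇐) Suppose 4 ∣ m and 3 ∣ m. Any common multiple of 4 and 3 is a multiple of their lcm; here gcd(4, 3) = 1, so lcm(4, 3) = 4·3 = 12, so 12 ∣ m.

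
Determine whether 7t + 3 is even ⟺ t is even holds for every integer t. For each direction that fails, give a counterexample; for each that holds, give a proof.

Neither implication holds.

(⇒) This fails: t = 5 gives 7t + 3 = 38, which is even, but 5 is odd, not even.

(⇐) This also fails: t = 6 is even, but 7t + 3 = 45 is odd, not even.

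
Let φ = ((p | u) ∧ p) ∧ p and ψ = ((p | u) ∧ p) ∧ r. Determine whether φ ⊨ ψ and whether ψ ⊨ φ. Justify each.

[⇐] Assume the antecedent. If p is true, ((p | u) ∧ p) ∧ p reduces to true regardless of the other variables. If p is false, the antecedent cannot hold. Either way ((p | u) ∧ p) ∧ p holds.

[⇒] This fails. Under p = T, r = F, u = F, the left side is true but the right side is false.

Only the converse holds.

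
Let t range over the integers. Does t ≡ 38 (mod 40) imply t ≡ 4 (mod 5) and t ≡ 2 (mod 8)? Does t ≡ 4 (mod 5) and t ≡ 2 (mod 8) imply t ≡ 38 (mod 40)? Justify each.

(→) This fails: t = 38 gives 38 ≡ 38 (mod 40) but 38 ≡ 3 (mod 5), so the conjunction on the right does not hold.

(←) This fails: t = 34 satisfies both congruences on the right (34 ≡ 4 mod 5 and 34 ≡ 2 mod 8) yet 34 ≡ 34 (mod 40), not 38.

Both directions fail.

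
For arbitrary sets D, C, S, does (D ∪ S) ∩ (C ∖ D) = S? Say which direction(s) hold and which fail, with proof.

(⟹) Let x ∈ (D ∪ S) ∩ (C ∖ D). Then x ∈ C ∩ S and x ∉ D, from which x ∈ S.

(⟸) This inclusion fails. Take D = ∅, C = ∅, S = {1}; then 1 ∈ S but 1 ∉ (D ∪ S) ∩ (C ∖ D).

The sets are not equal: only the forward inclusion holds.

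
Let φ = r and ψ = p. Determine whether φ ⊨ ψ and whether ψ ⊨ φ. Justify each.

(⇒) This fails. Under r = T, p = F, the left side is true but the right side is false.

(⇐) This fails. Under r = F, p = T, the left side is false but the right side is true.

Neither direction holds.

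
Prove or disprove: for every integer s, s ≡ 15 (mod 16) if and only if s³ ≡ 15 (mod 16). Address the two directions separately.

Both directions hold.

(⇐) Suppose s³ ≡ 15 (mod 16). The only residue r in {0, …, 15} with r³ ≡ 15 (mod 16) is r = 15, so s ≡ 15 (mod 16).

(⇒) Suppose s ≡ 15 (mod 16). Write s = 16j + 15. Then (16j + 15)³ = 4096j³ + 11520j² + 10800j + 3375 = 16(256j³ + 720j² + 675j + 210) + 15, so s³ ≡ 15 (mod 16).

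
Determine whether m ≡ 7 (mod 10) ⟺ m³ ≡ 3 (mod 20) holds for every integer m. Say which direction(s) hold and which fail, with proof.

Not equivalent: only (⇐) holds.

[⇐] The residues r modulo 20 with r³ ≡ 3 (mod 20) are exactly {7}, and each is ≡ 7 (mod 10).

[⇒] This fails: take m = 17. Then 17 ≡ 7 (mod 10), but 17³ = 4913 ≡ 13 (mod 20), not 3.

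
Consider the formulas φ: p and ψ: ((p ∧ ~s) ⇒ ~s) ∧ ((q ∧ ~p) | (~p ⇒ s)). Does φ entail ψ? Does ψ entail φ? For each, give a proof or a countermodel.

(⟸) This fails. Under s = T, q = F, p = F, the left side is false but the right side is true.

(⟹) Assume the antecedent. If s is true, the consequent reduces to true regardless of the other variables. If s is false, the antecedent forces (s = F, q = F, p = T) or (s = F, q = T, p = T), and the consequent holds there. Either way the consequent holds.

Only the forward implication holds.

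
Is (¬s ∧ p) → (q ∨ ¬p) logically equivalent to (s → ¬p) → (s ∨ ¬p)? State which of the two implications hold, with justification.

Only the converse holds.

(→) This fails. Under p = T, q = T, s = F, the left side is true but the right side is false.

(←) Assume the antecedent. If p is true, the antecedent forces (p = T, q = F, s = T) or (p = T, q = T, s = T), and (¬s ∧ p) → (q ∨ ¬p) holds there. If p is false, (¬s ∧ p) → (q ∨ ¬p) reduces to true regardless of the other variables. Either way (¬s ∧ p) → (q ∨ ¬p) holds.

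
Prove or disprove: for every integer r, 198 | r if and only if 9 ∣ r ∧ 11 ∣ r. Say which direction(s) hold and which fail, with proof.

(→) If 198 ∣ r, write r = 198q. Since 198 = 22·9, r = 9·(22q), so 9 ∣ r; and since 198 = 18·11, r = 11·(18q), so 11 ∣ r.

(←) This fails: take r = 99. Both 9 ∣ 99 and 11 ∣ 99, yet 99 is not a multiple of 198 (since 99 = 0·198 + 99), so 198 ∤ 99.

Only the forward direction holds.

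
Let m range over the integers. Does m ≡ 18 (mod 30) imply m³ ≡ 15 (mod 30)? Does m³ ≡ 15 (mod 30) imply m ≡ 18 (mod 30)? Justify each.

(→) This fails: take m = 18. Then 18 ≡ 18 (mod 30), but 18³ = 5832 ≡ 12 (mod 30), not 15.

(←) This fails: take m = 15. Then 15³ = 3375 ≡ 15 (mod 30), yet 15 ≡ 15 (mod 30), not 18.

Neither implication holds.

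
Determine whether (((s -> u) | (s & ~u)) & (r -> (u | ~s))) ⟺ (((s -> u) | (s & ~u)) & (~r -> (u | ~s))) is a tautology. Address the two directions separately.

(⇒) fails and (⇐) fails.

(→) This fails. Under s = T, u = F, r = F, the left side is true but the right side is false.

(←) This fails. Under s = T, u = F, r = T, the left side is false but the right side is true.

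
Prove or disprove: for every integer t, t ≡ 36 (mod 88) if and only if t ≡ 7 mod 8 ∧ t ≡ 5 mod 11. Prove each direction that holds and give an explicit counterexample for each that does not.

Neither direction holds.

(⇒) This fails: t = 36 gives 36 ≡ 36 (mod 88) but 36 ≡ 4 (mod 8), so the conjunction on the right does not hold.

(⇐) This fails: t = 71 satisfies both congruences on the right (71 ≡ 7 mod 8 and 71 ≡ 5 mod 11) yet 71 ≡ 71 (mod 88), not 36.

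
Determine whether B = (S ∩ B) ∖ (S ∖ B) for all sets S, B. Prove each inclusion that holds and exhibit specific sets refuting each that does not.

(⊇) Let x ∈ (S ∩ B) ∖ (S ∖ B). Then x ∈ S ∩ B, from which x ∈ B.

(⊆) This inclusion fails. Take S = ∅, B = {1}; then 1 ∈ B but 1 ∉ (S ∩ B) ∖ (S ∖ B).

(⊆) fails; (⊇) holds.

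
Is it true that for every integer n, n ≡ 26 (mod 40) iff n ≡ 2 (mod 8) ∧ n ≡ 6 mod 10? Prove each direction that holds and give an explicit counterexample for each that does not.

[⇐] If n ≡ 2 (mod 8) and n ≡ 6 (mod 10), then by the Chinese remainder theorem n ≡ 26 (mod 40). This is exactly n ≡ 26 (mod 40).

[⇒] Suppose n ≡ 26 (mod 40); write n = 40j + 26. Since 8 ∣ 40, reducing mod 8 gives n ≡ 26 ≡ 2 (mod 8); since 10 ∣ 40, reducing mod 10 gives n ≡ 26 ≡ 6 (mod 10).

Both directions hold.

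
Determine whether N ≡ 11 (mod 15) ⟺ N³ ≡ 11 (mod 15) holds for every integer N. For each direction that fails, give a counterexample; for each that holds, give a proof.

Equivalent; both directions hold.

(⇒) Suppose N ≡ 11 (mod 15). Write N = 15j + 11. Then (15j + 11)³ = 3375j³ + 7425j² + 5445j + 1331 = 15(225j³ + 495j² + 363j + 88) + 11, so N³ ≡ 11 (mod 15).

(⇐) Conversely, suppose N³ ≡ 11 (mod 15). The only residue r in {0, …, 14} with r³ ≡ 11 (mod 15) is r = 11, so N ≡ 11 (mod 15).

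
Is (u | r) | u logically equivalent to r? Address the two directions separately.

[⇒] This fails. Under r = F, u = T, the left side is true but the right side is false.

[⇐] Assume the antecedent. If r is true, (u | r) | u reduces to true regardless of the other variables. If r is false, the antecedent cannot hold. Either way (u | r) | u holds.

(⇒) fails; (⇐) holds.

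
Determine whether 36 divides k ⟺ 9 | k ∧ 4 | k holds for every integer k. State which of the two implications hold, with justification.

Both implications hold.

(→) If 36 ∣ k, write k = 36q. Since 36 = 4·9, k = 9·(4q), so 9 ∣ k; and since 36 = 9·4, k = 4·(9q), so 4 ∣ k.

(←) Suppose 9 ∣ k and 4 ∣ k. Any common multiple of 9 and 4 is a multiple of their lcm; here gcd(9, 4) = 1, so lcm(9, 4) = 9·4 = 36, so 36 ∣ k.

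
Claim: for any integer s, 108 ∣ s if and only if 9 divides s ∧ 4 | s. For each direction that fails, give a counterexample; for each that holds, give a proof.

[⇐] This fails: take s = 36. Both 9 ∣ 36 and 4 ∣ 36, yet 36 is not a multiple of 108 (since 36 = 0·108 + 36), so 108 ∤ 36.

[⇒] If 108 ∣ s, write s = 108q. Since 108 = 12·9, s = 9·(12q), so 9 ∣ s; and since 108 = 27·4, s = 4·(27q), so 4 ∣ s.

Only the forward implication holds.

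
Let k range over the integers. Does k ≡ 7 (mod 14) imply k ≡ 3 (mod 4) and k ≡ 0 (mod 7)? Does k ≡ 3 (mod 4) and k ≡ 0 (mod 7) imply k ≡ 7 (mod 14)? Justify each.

Not equivalent: only (⇐) holds.

(⇒) This fails: k = 21 gives 21 ≡ 7 (mod 14) but 21 ≡ 1 (mod 4), so the conjunction on the right does not hold.

(⇐) Conversely, if k ≡ 3 (mod 4) and k ≡ 0 (mod 7), then by the Chinese remainder theorem k ≡ 7 (mod 28). Since 7 ≡ 7 (mod 14) and 14 ∣ 28, we get k ≡ 7 (mod 14).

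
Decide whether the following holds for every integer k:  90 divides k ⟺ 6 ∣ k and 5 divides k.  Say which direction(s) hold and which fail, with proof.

Not equivalent: only (⇒) holds.

(←) This fails: take k = 30. Both 6 ∣ 30 and 5 ∣ 30, yet 30 is not a multiple of 90 (since 30 = 0·90 + 30), so 90 ∤ 30.

(→) If 90 ∣ k, write k = 90q. Since 90 = 15·6, k = 6·(15q), so 6 ∣ k; and since 90 = 18·5, k = 5·(18q), so 5 ∣ k.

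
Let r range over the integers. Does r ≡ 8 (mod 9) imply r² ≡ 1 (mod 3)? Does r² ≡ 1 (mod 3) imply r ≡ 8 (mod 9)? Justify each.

(⇐) This fails: take r = 1. Then 1² = 1 ≡ 1 (mod 3), yet 1 ≡ 1 (mod 9), not 8.

(⇒) Suppose r ≡ 8 (mod 9). Then r² ≡ 8² = 64 (mod 9), and since 3 ∣ 9, also r² ≡ 1 (mod 3).

Not equivalent: only (⇒) holds.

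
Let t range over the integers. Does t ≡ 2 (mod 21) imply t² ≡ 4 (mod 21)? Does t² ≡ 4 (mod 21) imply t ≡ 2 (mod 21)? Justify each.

(⇒) Suppose t ≡ 2 (mod 21). Write t = 21j + 2. Then (21j + 2)² = 441j² + 84j + 4 = 21(21j² + 4j) + 4, so t² ≡ 4 (mod 21).

(⇐) This fails: take t = 5. Then 5² = 25 ≡ 4 (mod 21), yet 5 ≡ 5 (mod 21), not 2.

(⇒) holds; (⇐) fails.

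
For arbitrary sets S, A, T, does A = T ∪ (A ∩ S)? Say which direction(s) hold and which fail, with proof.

(⟹) This inclusion fails. Take S = ∅, A = {1}, T = ∅; then 1 ∈ A but 1 ∉ T ∪ (A ∩ S).

(⟸) This inclusion fails. Take S = ∅, A = ∅, T = {1}; then 1 ∈ T ∪ (A ∩ S) but 1 ∉ A.

(⊆) fails and (⊇) fails.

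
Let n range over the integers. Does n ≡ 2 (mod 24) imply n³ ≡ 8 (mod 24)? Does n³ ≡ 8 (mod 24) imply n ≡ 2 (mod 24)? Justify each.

(⇒) Suppose n ≡ 2 (mod 24). Write n = 24j + 2. Then (24j + 2)³ = 13824j³ + 3456j² + 288j + 8 = 24(576j³ + 144j² + 12j) + 8, so n³ ≡ 8 (mod 24).

(⇐) This fails: take n = 8. Then 8³ = 512 ≡ 8 (mod 24), yet 8 ≡ 8 (mod 24), not 2.

The forward direction holds; the converse fails.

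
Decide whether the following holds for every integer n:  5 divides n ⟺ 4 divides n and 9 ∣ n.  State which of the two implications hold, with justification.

(⇒) This fails: take n = 5. Certainly 5 ∣ 5, but 4 ∤ 5.

(⇐) This fails: take n = 36. Both 4 ∣ 36 and 9 ∣ 36, yet 36 is not a multiple of 5 (since 36 = 7·5 + 1), so 5 ∤ 36.

Neither direction holds.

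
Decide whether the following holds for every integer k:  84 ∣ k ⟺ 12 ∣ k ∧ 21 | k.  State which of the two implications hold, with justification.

Forward direction. If 84 ∣ k, write k = 84q. Since 84 = 7·12, k = 12·(7q), so 12 ∣ k; and since 84 = 4·21, k = 21·(4q), so 21 ∣ k.

Converse. Suppose 12 ∣ k and 21 ∣ k. Any common multiple of 12 and 21 is a multiple of their lcm; here lcm(12, 21) = 12·21/gcd(12, 21) = 252/3 = 84, so 84 ∣ k.

Both implications hold.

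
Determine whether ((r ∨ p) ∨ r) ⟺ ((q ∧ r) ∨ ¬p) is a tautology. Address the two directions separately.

Neither implication holds.

(→) This fails. Under r = F, q = F, p = T, the left side is true but the right side is false.

(←) This fails. Under r = F, q = F, p = F, the left side is false but the right side is true.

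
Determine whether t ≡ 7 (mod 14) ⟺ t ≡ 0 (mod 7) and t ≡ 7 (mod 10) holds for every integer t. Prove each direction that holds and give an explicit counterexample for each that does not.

(⇒) This fails: t = 35 gives 35 ≡ 7 (mod 14) but 35 ≡ 5 (mod 10), so the conjunction on the right does not hold.

(⇐) Conversely, if t ≡ 0 (mod 7) and t ≡ 7 (mod 10), then by the Chinese remainder theorem t ≡ 7 (mod 70). Since 7 ≡ 7 (mod 14) and 14 ∣ 70, we get t ≡ 7 (mod 14).

Only the converse holds.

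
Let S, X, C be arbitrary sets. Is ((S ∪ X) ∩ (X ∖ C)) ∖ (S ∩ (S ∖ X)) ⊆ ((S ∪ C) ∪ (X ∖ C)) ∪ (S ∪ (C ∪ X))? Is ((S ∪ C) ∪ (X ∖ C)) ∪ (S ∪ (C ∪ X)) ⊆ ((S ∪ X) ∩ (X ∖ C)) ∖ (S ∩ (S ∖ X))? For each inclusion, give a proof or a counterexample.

(⊆) Let x ∈ ((S ∪ X) ∩ (X ∖ C)) ∖ (S ∩ (S ∖ X)). Then either x ∈ X and x ∉ S, C; or x ∈ S ∩ X and x ∉ C. In each case x ∈ ((S ∪ C) ∪ (X ∖ C)) ∪ (S ∪ (C ∪ X)), so ((S ∪ X) ∩ (X ∖ C)) ∖ (S ∩ (S ∖ X)) ⊆ ((S ∪ C) ∪ (X ∖ C)) ∪ (S ∪ (C ∪ X)).

(⊇) This inclusion fails. Take S = {1}, X = ∅, C = ∅; then 1 ∈ ((S ∪ C) ∪ (X ∖ C)) ∪ (S ∪ (C ∪ X)) but 1 ∉ ((S ∪ X) ∩ (X ∖ C)) ∖ (S ∩ (S ∖ X)).

The sets are not equal: only the forward inclusion holds.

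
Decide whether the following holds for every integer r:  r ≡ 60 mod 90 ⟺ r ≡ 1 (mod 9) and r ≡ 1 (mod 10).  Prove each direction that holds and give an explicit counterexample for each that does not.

Forward direction. This fails: r = 60 gives 60 ≡ 60 (mod 90) but 60 ≡ 6 (mod 9), so the conjunction on the right does not hold.

Converse. This fails: r = 1 satisfies both congruences on the right (1 ≡ 1 mod 9 and 1 ≡ 1 mod 10) yet 1 ≡ 1 (mod 90), not 60.

Neither implication holds.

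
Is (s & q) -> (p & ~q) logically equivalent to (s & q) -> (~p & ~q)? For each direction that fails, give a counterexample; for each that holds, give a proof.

The biconditional holds.

Forward direction. Assume the antecedent. If q is true, the antecedent forces (q = T, s = F, p = F) or (q = T, s = F, p = T), and (s & q) -> (~p & ~q) holds there. If q is false, (s & q) -> (~p & ~q) reduces to true regardless of the other variables. Either way (s & q) -> (~p & ~q) holds.

Converse. Assume the antecedent. If q is true, the antecedent forces (q = T, s = F, p = F) or (q = T, s = F, p = T), and (s & q) -> (p & ~q) holds there. If q is false, (s & q) -> (p & ~q) reduces to true regardless of the other variables. Either way (s & q) -> (p & ~q) holds.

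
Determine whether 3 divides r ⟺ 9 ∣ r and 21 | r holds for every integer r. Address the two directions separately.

The forward direction fails; the converse holds.

(→) This fails: take r = 3. Certainly 3 ∣ 3, but 9 ∤ 3.

(←) Suppose 9 ∣ r and 21 ∣ r. Any common multiple of 9 and 21 is a multiple of their lcm; here lcm(9, 21) = 9·21/gcd(9, 21) = 189/3 = 63, so 63 ∣ r. Since 3 ∣ 63, it follows that 3 ∣ r.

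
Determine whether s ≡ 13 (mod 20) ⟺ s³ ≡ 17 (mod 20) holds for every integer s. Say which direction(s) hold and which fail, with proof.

[⇒] Suppose s ≡ 13 (mod 20). Write s = 20j + 13. Then (20j + 13)³ = 8000j³ + 15600j² + 10140j + 2197 = 20(400j³ + 780j² + 507j + 109) + 17, so s³ ≡ 17 (mod 20).

[⇐] Conversely, suppose s³ ≡ 17 (mod 20). The only residue r in {0, …, 19} with r³ ≡ 17 (mod 20) is r = 13, so s ≡ 13 (mod 20).

Equivalent; both directions hold.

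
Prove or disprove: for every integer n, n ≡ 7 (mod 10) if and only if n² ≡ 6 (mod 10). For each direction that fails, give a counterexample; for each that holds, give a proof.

(⇒) This fails: take n = 7. Then 7 ≡ 7 (mod 10), but 7² = 49 ≡ 9 (mod 10), not 6.

(⇐) This fails: take n = 4. Then 4² = 16 ≡ 6 (mod 10), yet 4 ≡ 4 (mod 10), not 7.

Neither direction holds.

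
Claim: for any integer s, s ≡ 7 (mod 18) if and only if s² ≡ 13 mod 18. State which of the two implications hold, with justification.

Only the forward implication holds.

(⟹) Suppose s ≡ 7 (mod 18). Write s = 18j + 7. Then (18j + 7)² = 324j² + 252j + 49 = 18(18j² + 14j + 2) + 13, so s² ≡ 13 (mod 18).

(⟸) This fails: take s = 11. Then 11² = 121 ≡ 13 (mod 18), yet 11 ≡ 11 (mod 18), not 7.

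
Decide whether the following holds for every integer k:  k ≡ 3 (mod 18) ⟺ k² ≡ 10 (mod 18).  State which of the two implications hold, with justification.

(⇒) fails and (⇐) fails.

Forward direction. This fails: take k = 3. Then 3 ≡ 3 (mod 18), but 3² = 9 ≡ 9 (mod 18), not 10.

Converse. This fails: take k = 8. Then 8² = 64 ≡ 10 (mod 18), yet 8 ≡ 8 (mod 18), not 3.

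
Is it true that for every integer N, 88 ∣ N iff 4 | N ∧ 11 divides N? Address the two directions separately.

(⟹) If 88 ∣ N, write N = 88q. Since 88 = 22·4, N = 4·(22q), so 4 ∣ N; and since 88 = 8·11, N = 11·(8q), so 11 ∣ N.

(⟸) This fails: take N = 44. Both 4 ∣ 44 and 11 ∣ 44, yet 44 is not a multiple of 88 (since 44 = 0·88 + 44), so 88 ∤ 44.

Not equivalent: only (⇒) holds.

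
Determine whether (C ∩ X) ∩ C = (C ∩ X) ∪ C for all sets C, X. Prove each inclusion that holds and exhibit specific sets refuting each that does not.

(⊆) holds; (⊇) fails.

Forward inclusion. Let x ∈ (C ∩ X) ∩ C. Then x ∈ C ∩ X, from which x ∈ (C ∩ X) ∪ C.

Reverse inclusion. This inclusion fails. Take C = {1}, X = ∅; then 1 ∈ (C ∩ X) ∪ C but 1 ∉ (C ∩ X) ∩ C.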